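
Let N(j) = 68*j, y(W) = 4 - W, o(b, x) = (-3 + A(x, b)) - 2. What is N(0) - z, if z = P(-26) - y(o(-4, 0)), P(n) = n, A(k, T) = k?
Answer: 35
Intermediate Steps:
o(b, x) = -5 + x (o(b, x) = (-3 + x) - 2 = -5 + x)
z = -35 (z = -26 - (4 - (-5 + 0)) = -26 - (4 - 1*(-5)) = -26 - (4 + 5) = -26 - 1*9 = -26 - 9 = -35)
N(0) - z = 68*0 - 1*(-35) = 0 + 35 = 35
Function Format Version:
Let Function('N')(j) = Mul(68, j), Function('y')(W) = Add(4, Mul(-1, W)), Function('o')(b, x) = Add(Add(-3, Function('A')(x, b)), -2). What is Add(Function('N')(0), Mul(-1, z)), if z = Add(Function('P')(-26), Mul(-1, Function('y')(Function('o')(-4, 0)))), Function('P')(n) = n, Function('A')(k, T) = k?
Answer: 35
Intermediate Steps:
Function('o')(b, x) = Add(-5, x) (Function('o')(b, x) = Add(Add(-3, x), -2) = Add(-5, x))
z = -35 (z = Add(-26, Mul(-1, Add(4, Mul(-1, Add(-5, 0))))) = Add(-26, Mul(-1, Add(4, Mul(-1, -5)))) = Add(-26, Mul(-1, Add(4, 5))) = Add(-26, Mul(-1, 9)) = Add(-26, -9) = -35)
Add(Function('N')(0), Mul(-1, z)) = Add(Mul(68, 0), Mul(-1, -35)) = Add(0, 35) = 35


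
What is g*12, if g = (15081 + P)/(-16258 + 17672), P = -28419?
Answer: -80028/707 ≈ -113.19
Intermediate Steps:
g = -6669/707 (g = (15081 - 28419)/(-16258 + 17672) = -13338/1414 = -13338*1/1414 = -6669/707 ≈ -9.4328)
g*12 = -6669/707*12 = -80028/707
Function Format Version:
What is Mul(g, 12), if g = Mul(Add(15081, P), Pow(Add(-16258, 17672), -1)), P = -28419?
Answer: Rational(-80028, 707) ≈ -113.19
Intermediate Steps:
g = Rational(-6669, 707) (g = Mul(Add(15081, -28419), Pow(Add(-16258, 17672), -1)) = Mul(-13338, Pow(1414, -1)) = Mul(-13338, Rational(1, 1414)) = Rational(-6669, 707) ≈ -9.4328)
Mul(g, 12) = Mul(Rational(-6669, 707), 12) = Rational(-80028, 707)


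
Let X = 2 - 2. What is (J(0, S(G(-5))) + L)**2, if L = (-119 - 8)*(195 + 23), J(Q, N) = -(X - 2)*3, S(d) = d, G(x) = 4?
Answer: 766182400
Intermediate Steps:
X = 0
J(Q, N) = 6 (J(Q, N) = -(0 - 2)*3 = -1*(-2)*3 = 2*3 = 6)
L = -27686 (L = -127*218 = -27686)
(J(0, S(G(-5))) + L)**2 = (6 - 27686)**2 = (-27680)**2 = 766182400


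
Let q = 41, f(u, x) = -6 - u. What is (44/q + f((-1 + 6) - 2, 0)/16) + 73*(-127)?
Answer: -6081441/656 ≈ -9270.5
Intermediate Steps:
(44/q + f((-1 + 6) - 2, 0)/16) + 73*(-127) = (44/41 + (-6 - ((-1 + 6) - 2))/16) + 73*(-127) = (44*(1/41) + (-6 - (5 - 2))*(1/16)) - 9271 = (44/41 + (-6 - 1*3)*(1/16)) - 9271 = (44/41 + (-6 - 3)*(1/16)) - 9271 = (44/41 - 9*1/16) - 9271 = (44/41 - 9/16) - 9271 = 335/656 - 9271 = -6081441/656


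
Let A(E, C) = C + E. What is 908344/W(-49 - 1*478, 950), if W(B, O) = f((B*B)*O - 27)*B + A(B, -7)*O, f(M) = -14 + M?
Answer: -908344/139045509543 ≈ -6.5327e-6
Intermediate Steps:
W(B, O) = B*(-41 + O*B²) + O*(-7 + B) (W(B, O) = (-14 + ((B*B)*O - 27))*B + (-7 + B)*O = (-14 + (B²*O - 27))*B + O*(-7 + B) = (-14 + (O*B² - 27))*B + O*(-7 + B) = (-14 + (-27 + O*B²))*B + O*(-7 + B) = (-41 + O*B²)*B + O*(-7 + B) = B*(-41 + O*B²) + O*(-7 + B))
908344/W(-49 - 1*478, 950) = 908344/((-49 - 1*478)*(-41 + 950*(-49 - 1*478)²) + 950*(-7 + (-49 - 1*478))) = 908344/((-49 - 478)*(-41 + 950*(-49 - 478)²) + 950*(-7 + (-49 - 478))) = 908344/(-527*(-41 + 950*(-527)²) + 950*(-7 - 527)) = 908344/(-527*(-41 + 950*277729) + 950*(-534)) = 908344/(-527*(-41 + 263842550) - 507300) = 908344/(-527*263842509 - 507300) = 908344/(-139045002243 - 507300) = 908344/(-139045509543) = 908344*(-1/139045509543) = -908344/139045509543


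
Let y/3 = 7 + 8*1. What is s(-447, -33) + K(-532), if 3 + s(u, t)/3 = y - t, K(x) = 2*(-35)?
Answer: 155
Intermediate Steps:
y = 45 (y = 3*(7 + 8*1) = 3*(7 + 8) = 3*15 = 45)
K(x) = -70
s(u, t) = 126 - 3*t (s(u, t) = -9 + 3*(45 - t) = -9 + (135 - 3*t) = 126 - 3*t)
s(-447, -33) + K(-532) = (126 - 3*(-33)) - 70 = (126 + 99) - 70 = 225 - 70 = 155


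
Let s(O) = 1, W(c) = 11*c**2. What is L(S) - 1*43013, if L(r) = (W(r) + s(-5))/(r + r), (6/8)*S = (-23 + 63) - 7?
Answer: -3763847/88 ≈ -42771.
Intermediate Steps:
S = 44 (S = 4*((-23 + 63) - 7)/3 = 4*(40 - 7)/3 = (4/3)*33 = 44)
L(r) = (1 + 11*r**2)/(2*r) (L(r) = (11*r**2 + 1)/(r + r) = (1 + 11*r**2)/((2*r)) = (1 + 11*r**2)*(1/(2*r)) = (1 + 11*r**2)/(2*r))
L(S) - 1*43013 = (1/2)*(1 + 11*44**2)/44 - 1*43013 = (1/2)*(1/44)*(1 + 11*1936) - 43013 = (1/2)*(1/44)*(1 + 21296) - 43013 = (1/2)*(1/44)*21297 - 43013 = 21297/88 - 43013 = -3763847/88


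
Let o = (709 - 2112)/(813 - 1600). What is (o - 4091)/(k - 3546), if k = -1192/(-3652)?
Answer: 1469114691/1273838200 ≈ 1.1533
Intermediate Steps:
o = 1403/787 (o = -1403/(-787) = -1403*(-1/787) = 1403/787 ≈ 1.7827)
k = 298/913 (k = -1192*(-1/3652) = 298/913 ≈ 0.32640)
(o - 4091)/(k - 3546) = (1403/787 - 4091)/(298/913 - 3546) = -3218214/(787*(-3237200/913)) = -3218214/787*(-913/3237200) = 1469114691/1273838200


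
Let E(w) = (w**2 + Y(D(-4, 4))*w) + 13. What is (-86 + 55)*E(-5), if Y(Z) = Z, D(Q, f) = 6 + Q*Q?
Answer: 2232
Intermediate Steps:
D(Q, f) = 6 + Q**2
E(w) = 13 + w**2 + 22*w (E(w) = (w**2 + (6 + (-4)**2)*w) + 13 = (w**2 + (6 + 16)*w) + 13 = (w**2 + 22*w) + 13 = 13 + w**2 + 22*w)
(-86 + 55)*E(-5) = (-86 + 55)*(13 + (-5)**2 + 22*(-5)) = -31*(13 + 25 - 110) = -31*(-72) = 2232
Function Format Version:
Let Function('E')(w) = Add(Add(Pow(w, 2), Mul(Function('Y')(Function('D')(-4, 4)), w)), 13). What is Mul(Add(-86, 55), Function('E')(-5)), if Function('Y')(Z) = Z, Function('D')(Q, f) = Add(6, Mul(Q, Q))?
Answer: 2232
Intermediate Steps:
Function('D')(Q, f) = Add(6, Pow(Q, 2))
Function('E')(w) = Add(13, Pow(w, 2), Mul(22, w)) (Function('E')(w) = Add(Add(Pow(w, 2), Mul(Add(6, Pow(-4, 2)), w)), 13) = Add(Add(Pow(w, 2), Mul(Add(6, 16), w)), 13) = Add(Add(Pow(w, 2), Mul(22, w)), 13) = Add(13, Pow(w, 2), Mul(22, w)))
Mul(Add(-86, 55), Function('E')(-5)) = Mul(Add(-86, 55), Add(13, Pow(-5, 2), Mul(22, -5))) = Mul(-31, Add(13, 25, -110)) = Mul(-31, -72) = 2232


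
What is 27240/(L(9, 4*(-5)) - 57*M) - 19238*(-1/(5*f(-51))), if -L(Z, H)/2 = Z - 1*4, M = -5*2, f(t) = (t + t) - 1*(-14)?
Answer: 7577/1540 ≈ 4.9201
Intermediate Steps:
f(t) = 14 + 2*t (f(t) = 2*t + 14 = 14 + 2*t)
M = -10
L(Z, H) = 8 - 2*Z (L(Z, H) = -2*(Z - 1*4) = -2*(Z - 4) = -2*(-4 + Z) = 8 - 2*Z)
27240/(L(9, 4*(-5)) - 57*M) - 19238*(-1/(5*f(-51))) = 27240/((8 - 2*9) - 57*(-10)) - 19238*(-1/(5*(14 + 2*(-51)))) = 27240/((8 - 18) + 570) - 19238*(-1/(5*(14 - 102))) = 27240/(-10 + 570) - 19238/((-5*(-88))) = 27240/560 - 19238/440 = 27240*(1/560) - 19238*1/440 = 681/14 - 9619/220 = 7577/1540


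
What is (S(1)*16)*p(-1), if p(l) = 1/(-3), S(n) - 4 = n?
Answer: -80/3 ≈ -26.667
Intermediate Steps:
S(n) = 4 + n
p(l) = -⅓
(S(1)*16)*p(-1) = ((4 + 1)*16)*(-⅓) = (5*16)*(-⅓) = 80*(-⅓) = -80/3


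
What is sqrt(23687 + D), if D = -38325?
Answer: I*sqrt(14638) ≈ 120.99*I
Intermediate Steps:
sqrt(23687 + D) = sqrt(23687 - 38325) = sqrt(-14638) = I*sqrt(14638)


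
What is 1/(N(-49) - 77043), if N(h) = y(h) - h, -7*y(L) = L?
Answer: -1/76987 ≈ -1.2989e-5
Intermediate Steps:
y(L) = -L/7
N(h) = -8*h/7 (N(h) = -h/7 - h = -8*h/7)
1/(N(-49) - 77043) = 1/(-8/7*(-49) - 77043) = 1/(56 - 77043) = 1/(-76987) = -1/76987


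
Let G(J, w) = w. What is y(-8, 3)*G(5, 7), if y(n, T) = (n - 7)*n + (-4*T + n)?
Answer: 700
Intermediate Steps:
y(n, T) = n - 4*T + n*(-7 + n) (y(n, T) = (-7 + n)*n + (n - 4*T) = n*(-7 + n) + (n - 4*T) = n - 4*T + n*(-7 + n))
y(-8, 3)*G(5, 7) = ((-8)² - 6*(-8) - 4*3)*7 = (64 + 48 - 12)*7 = 100*7 = 700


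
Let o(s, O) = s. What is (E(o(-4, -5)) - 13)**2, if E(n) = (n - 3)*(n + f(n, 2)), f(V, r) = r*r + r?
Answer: 729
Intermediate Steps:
f(V, r) = r + r**2 (f(V, r) = r**2 + r = r + r**2)
E(n) = (-3 + n)*(6 + n) (E(n) = (n - 3)*(n + 2*(1 + 2)) = (-3 + n)*(n + 2*3) = (-3 + n)*(n + 6) = (-3 + n)*(6 + n))
(E(o(-4, -5)) - 13)**2 = ((-18 + (-4)**2 + 3*(-4)) - 13)**2 = ((-18 + 16 - 12) - 13)**2 = (-14 - 13)**2 = (-27)**2 = 729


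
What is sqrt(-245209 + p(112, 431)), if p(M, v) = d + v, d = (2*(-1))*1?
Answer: 2*I*sqrt(61195) ≈ 494.75*I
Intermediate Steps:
d = -2 (d = -2*1 = -2)
p(M, v) = -2 + v
sqrt(-245209 + p(112, 431)) = sqrt(-245209 + (-2 + 431)) = sqrt(-245209 + 429) = sqrt(-244780) = 2*I*sqrt(61195)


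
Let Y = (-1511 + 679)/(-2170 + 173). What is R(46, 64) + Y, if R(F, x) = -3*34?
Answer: -202862/1997 ≈ -101.58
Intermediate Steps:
R(F, x) = -102
Y = 832/1997 (Y = -832/(-1997) = -832*(-1/1997) = 832/1997 ≈ 0.41663)
R(46, 64) + Y = -102 + 832/1997 = -202862/1997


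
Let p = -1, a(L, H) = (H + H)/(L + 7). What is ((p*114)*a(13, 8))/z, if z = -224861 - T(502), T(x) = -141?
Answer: 57/140450 ≈ 0.00040584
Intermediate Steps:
a(L, H) = 2*H/(7 + L) (a(L, H) = (2*H)/(7 + L) = 2*H/(7 + L))
z = -224720 (z = -224861 - 1*(-141) = -224861 + 141 = -224720)
((p*114)*a(13, 8))/z = ((-1*114)*(2*8/(7 + 13)))/(-224720) = -228*8/20*(-1/224720) = -114*4/5*(-1/224720) = -456/5*(-1/224720) = 57/140450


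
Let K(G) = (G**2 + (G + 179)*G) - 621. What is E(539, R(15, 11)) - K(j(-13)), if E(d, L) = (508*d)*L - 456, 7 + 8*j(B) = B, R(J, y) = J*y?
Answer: 45179580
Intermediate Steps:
j(B) = -7/8 + B/8
E(d, L) = -456 + 508*L*d (E(d, L) = 508*L*d - 456 = -456 + 508*L*d)
K(G) = -621 + G**2 + G*(179 + G) (K(G) = (G**2 + (179 + G)*G) - 621 = (G**2 + G*(179 + G)) - 621 = -621 + G**2 + G*(179 + G))
E(539, R(15, 11)) - K(j(-13)) = (-456 + 508*(15*11)*539) - (-621 + 2*(-7/8 + (1/8)*(-13))**2 + 179*(-7/8 + (1/8)*(-13))) = (-456 + 508*165*539) - (-621 + 2*(-7/8 - 13/8)**2 + 179*(-7/8 - 13/8)) = (-456 + 45178980) - (-621 + 2*(-5/2)**2 + 179*(-5/2)) = 45178524 - (-621 + 2*(25/4) - 895/2) = 45178524 - (-621 + 25/2 - 895/2) = 45178524 - 1*(-1056) = 45178524 + 1056 = 45179580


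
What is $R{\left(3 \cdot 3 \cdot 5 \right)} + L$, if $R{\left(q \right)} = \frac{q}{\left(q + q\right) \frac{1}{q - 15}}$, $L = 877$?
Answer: $892$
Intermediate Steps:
$R{\left(q \right)} = - \frac{15}{2} + \frac{q}{2}$ ($R{\left(q \right)} = \frac{q}{2 q \frac{1}{-15 + q}} = q \frac{-15 + q}{2 q} = - \frac{15}{2} + \frac{q}{2}$)
$R{\left(3 \cdot 3 \cdot 5 \right)} + L = \left(- \frac{15}{2} + \frac{3 \cdot 3 \cdot 5}{2}\right) + 877 = \left(- \frac{15}{2} + \frac{9 \cdot 5}{2}\right) + 877 = \left(- \frac{15}{2} + \frac{1}{2} \cdot 45\right) + 877 = \left(- \frac{15}{2} + \frac{45}{2}\right) + 877 = 15 + 877 = 892$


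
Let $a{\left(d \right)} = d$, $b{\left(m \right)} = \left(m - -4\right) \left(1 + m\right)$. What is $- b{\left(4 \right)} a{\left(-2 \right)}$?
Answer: $80$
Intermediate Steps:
$b{\left(m \right)} = \left(1 + m\right) \left(4 + m\right)$ ($b{\left(m \right)} = \left(m + 4\right) \left(1 + m\right) = \left(4 + m\right) \left(1 + m\right) = \left(1 + m\right) \left(4 + m\right)$)
$- b{\left(4 \right)} a{\left(-2 \right)} = - (4 + 4^{2} + 5 \cdot 4) \left(-2\right) = - (4 + 16 + 20) \left(-2\right) = \left(-1\right) 40 \left(-2\right) = \left(-40\right) \left(-2\right) = 80$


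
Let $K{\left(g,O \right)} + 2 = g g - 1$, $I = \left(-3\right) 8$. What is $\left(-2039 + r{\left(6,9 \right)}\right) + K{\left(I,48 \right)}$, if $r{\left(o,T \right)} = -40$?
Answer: $-1506$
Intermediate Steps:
$I = -24$
$K{\left(g,O \right)} = -3 + g^{2}$ ($K{\left(g,O \right)} = -2 + \left(g g - 1\right) = -2 + \left(g^{2} - 1\right) = -2 + \left(-1 + g^{2}\right) = -3 + g^{2}$)
$\left(-2039 + r{\left(6,9 \right)}\right) + K{\left(I,48 \right)} = \left(-2039 - 40\right) - \left(3 - \left(-24\right)^{2}\right) = -2079 + \left(-3 + 576\right) = -2079 + 573 = -1506$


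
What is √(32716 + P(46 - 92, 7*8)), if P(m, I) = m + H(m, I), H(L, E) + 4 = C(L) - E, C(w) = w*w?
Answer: √34726 ≈ 186.35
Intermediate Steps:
C(w) = w²
H(L, E) = -4 + L² - E (H(L, E) = -4 + (L² - E) = -4 + L² - E)
P(m, I) = -4 + m + m² - I (P(m, I) = m + (-4 + m² - I) = -4 + m + m² - I)
√(32716 + P(46 - 92, 7*8)) = √(32716 + (-4 + (46 - 92) + (46 - 92)² - 7*8)) = √(32716 + (-4 - 46 + (-46)² - 1*56)) = √(32716 + (-4 - 46 + 2116 - 56)) = √(32716 + 2010) = √34726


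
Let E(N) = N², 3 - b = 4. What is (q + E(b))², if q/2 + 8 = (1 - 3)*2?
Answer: 529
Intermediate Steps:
b = -1 (b = 3 - 1*4 = 3 - 4 = -1)
q = -24 (q = -16 + 2*((1 - 3)*2) = -16 + 2*(-2*2) = -16 + 2*(-4) = -16 - 8 = -24)
(q + E(b))² = (-24 + (-1)²)² = (-24 + 1)² = (-23)² = 529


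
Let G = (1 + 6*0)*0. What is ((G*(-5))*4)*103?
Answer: 0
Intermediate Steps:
G = 0 (G = (1 + 0)*0 = 1*0 = 0)
((G*(-5))*4)*103 = ((0*(-5))*4)*103 = (0*4)*103 = 0*103 = 0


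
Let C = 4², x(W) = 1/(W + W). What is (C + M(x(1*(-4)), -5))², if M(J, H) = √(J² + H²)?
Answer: (128 + √1601)²/64 ≈ 441.07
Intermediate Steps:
x(W) = 1/(2*W)
C = 16
M(J, H) = √(H² + J²)
(C + M(x(1*(-4)), -5))² = (16 + √((-5)² + (1/(2*((1*(-4)))))²))² = (16 + √(25 + ((½)/(-4))²))² = (16 + √(25 + ((½)*(-¼))²))² = (16 + √(25 + (-⅛)²))² = (16 + √(25 + 1/64))² = (16 + √(1601/64))² = (16 + √1601/8)²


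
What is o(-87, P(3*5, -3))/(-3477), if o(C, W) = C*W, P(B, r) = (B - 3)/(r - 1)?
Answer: -87/1159 ≈ -0.075065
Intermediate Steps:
P(B, r) = (-3 + B)/(-1 + r)
o(-87, P(3*5, -3))/(-3477) = -87*(-3 + 3*5)/(-1 - 3)/(-3477) = -87*(-3 + 15)/(-4)*(-1/3477) = -(-87)*12/4*(-1/3477) = -87*(-3)*(-1/3477) = 261*(-1/3477) = -87/1159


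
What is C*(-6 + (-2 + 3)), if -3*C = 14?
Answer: 70/3 ≈ 23.333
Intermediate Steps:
C = -14/3 (C = -⅓*14 = -14/3 ≈ -4.6667)
C*(-6 + (-2 + 3)) = -14*(-6 + (-2 + 3))/3 = -14*(-6 + 1)/3 = -14/3*(-5) = 70/3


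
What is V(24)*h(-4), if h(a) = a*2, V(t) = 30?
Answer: -240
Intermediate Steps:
h(a) = 2*a
V(24)*h(-4) = 30*(2*(-4)) = 30*(-8) = -240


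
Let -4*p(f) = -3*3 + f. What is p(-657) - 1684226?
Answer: -3368119/2 ≈ -1.6841e+6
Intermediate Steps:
p(f) = 9/4 - f/4 (p(f) = -(-3*3 + f)/4 = -(-9 + f)/4 = 9/4 - f/4)
p(-657) - 1684226 = (9/4 - ¼*(-657)) - 1684226 = (9/4 + 657/4) - 1684226 = 333/2 - 1684226 = -3368119/2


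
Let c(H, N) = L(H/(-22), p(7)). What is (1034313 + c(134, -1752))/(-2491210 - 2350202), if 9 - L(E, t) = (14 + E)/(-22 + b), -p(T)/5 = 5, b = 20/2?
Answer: -45510197/213022128 ≈ -0.21364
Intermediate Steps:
b = 10 (b = 20*(½) = 10)
p(T) = -25 (p(T) = -5*5 = -25)
L(E, t) = 61/6 + E/12 (L(E, t) = 9 - (14 + E)/(-22 + 10) = 9 - (14 + E)/(-12) = 9 - (14 + E)*(-1)/12 = 9 - (-7/6 - E/12) = 9 + (7/6 + E/12) = 61/6 + E/12)
c(H, N) = 61/6 - H/264 (c(H, N) = 61/6 + (H/(-22))/12 = 61/6 + (H*(-1/22))/12 = 61/6 + (-H/22)/12 = 61/6 - H/264)
(1034313 + c(134, -1752))/(-2491210 - 2350202) = (1034313 + (61/6 - 1/264*134))/(-2491210 - 2350202) = (1034313 + (61/6 - 67/132))/(-4841412) = (1034313 + 425/44)*(-1/4841412) = (45510197/44)*(-1/4841412) = -45510197/213022128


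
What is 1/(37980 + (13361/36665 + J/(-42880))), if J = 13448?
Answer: 39304880/1492801338619 ≈ 2.6330e-5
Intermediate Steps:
1/(37980 + (13361/36665 + J/(-42880))) = 1/(37980 + (13361/36665 + 13448/(-42880))) = 1/(37980 + (13361*(1/36665) + 13448*(-1/42880))) = 1/(37980 + (13361/36665 - 1681/5360)) = 1/(37980 + 1996219/39304880) = 1/(1492801338619/39304880) = 39304880/1492801338619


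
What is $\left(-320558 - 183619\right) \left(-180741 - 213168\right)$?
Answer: $198599857893$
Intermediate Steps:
$\left(-320558 - 183619\right) \left(-180741 - 213168\right) = \left(-504177\right) \left(-393909\right) = 198599857893$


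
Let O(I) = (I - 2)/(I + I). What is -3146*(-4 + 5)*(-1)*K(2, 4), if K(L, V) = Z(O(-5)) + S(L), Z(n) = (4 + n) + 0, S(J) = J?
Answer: 105391/5 ≈ 21078.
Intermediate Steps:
O(I) = (-2 + I)/(2*I) (O(I) = (-2 + I)/((2*I)) = (-2 + I)*(1/(2*I)) = (-2 + I)/(2*I))
Z(n) = 4 + n
K(L, V) = 47/10 + L (K(L, V) = (4 + (½)*(-2 - 5)/(-5)) + L = (4 + (½)*(-⅕)*(-7)) + L = (4 + 7/10) + L = 47/10 + L)
-3146*(-4 + 5)*(-1)*K(2, 4) = -3146*(-4 + 5)*(-1)*(47/10 + 2) = -3146*1*(-1)*67/10 = -(-3146)*67/10 = -3146*(-67/10) = 105391/5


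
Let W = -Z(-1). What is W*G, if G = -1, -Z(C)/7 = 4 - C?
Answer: -35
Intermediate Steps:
Z(C) = -28 + 7*C (Z(C) = -7*(4 - C) = -28 + 7*C)
W = 35 (W = -(-28 + 7*(-1)) = -(-28 - 7) = -1*(-35) = 35)
W*G = 35*(-1) = -35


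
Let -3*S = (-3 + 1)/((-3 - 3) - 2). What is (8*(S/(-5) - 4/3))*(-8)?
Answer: 1264/15 ≈ 84.267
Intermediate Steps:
S = -1/12 (S = -(-3 + 1)/(3*((-3 - 3) - 2)) = -(-2)/(3*(-6 - 2)) = -(-2)/(3*(-8)) = -(-2)*(-1)/(3*8) = -⅓*¼ = -1/12 ≈ -0.083333)
(8*(S/(-5) - 4/3))*(-8) = (8*(-1/12/(-5) - 4/3))*(-8) = (8*(-1/12*(-⅕) - 4*⅓))*(-8) = (8*(1/60 - 4/3))*(-8) = (8*(-79/60))*(-8) = -158/15*(-8) = 1264/15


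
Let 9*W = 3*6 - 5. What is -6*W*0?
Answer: 0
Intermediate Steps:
W = 13/9 (W = (3*6 - 5)/9 = (18 - 5)/9 = (⅑)*13 = 13/9 ≈ 1.4444)
-6*W*0 = -6*13/9*0 = -26/3*0 = 0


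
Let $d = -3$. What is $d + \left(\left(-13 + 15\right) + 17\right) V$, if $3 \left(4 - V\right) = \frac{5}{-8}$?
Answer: $\frac{1847}{24} \approx 76.958$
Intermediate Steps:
$V = \frac{101}{24}$ ($V = 4 - \frac{5 \frac{1}{-8}}{3} = 4 - \frac{5 \left(- \frac{1}{8}\right)}{3} = 4 - - \frac{5}{24} = 4 + \frac{5}{24} = \frac{101}{24} \approx 4.2083$)
$d + \left(\left(-13 + 15\right) + 17\right) V = -3 + \left(\left(-13 + 15\right) + 17\right) \frac{101}{24} = -3 + \left(2 + 17\right) \frac{101}{24} = -3 + 19 \cdot \frac{101}{24} = -3 + \frac{1919}{24} = \frac{1847}{24}$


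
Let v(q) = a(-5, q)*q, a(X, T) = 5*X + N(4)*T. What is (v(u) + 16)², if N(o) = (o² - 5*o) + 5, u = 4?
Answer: 4624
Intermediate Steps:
N(o) = 5 + o² - 5*o
a(X, T) = T + 5*X (a(X, T) = 5*X + (5 + 4² - 5*4)*T = 5*X + (5 + 16 - 20)*T = 5*X + 1*T = 5*X + T = T + 5*X)
v(q) = q*(-25 + q) (v(q) = (q + 5*(-5))*q = (q - 25)*q = (-25 + q)*q = q*(-25 + q))
(v(u) + 16)² = (4*(-25 + 4) + 16)² = (4*(-21) + 16)² = (-84 + 16)² = (-68)² = 4624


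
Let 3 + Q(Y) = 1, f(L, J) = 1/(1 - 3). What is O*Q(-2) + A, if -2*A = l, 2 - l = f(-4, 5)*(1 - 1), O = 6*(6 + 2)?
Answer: -97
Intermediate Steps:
f(L, J) = -1/2 (f(L, J) = 1/(-2) = -1/2)
O = 48 (O = 6*8 = 48)
Q(Y) = -2 (Q(Y) = -3 + 1 = -2)
l = 2 (l = 2 - (-1)*(1 - 1)/2 = 2 - (-1)*0/2 = 2 - 1*0 = 2 + 0 = 2)
A = -1 (A = -1/2*2 = -1)
O*Q(-2) + A = 48*(-2) - 1 = -96 - 1 = -97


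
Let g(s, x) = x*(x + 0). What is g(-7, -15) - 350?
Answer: -125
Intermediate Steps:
g(s, x) = x**2 (g(s, x) = x*x = x**2)
g(-7, -15) - 350 = (-15)**2 - 350 = 225 - 350 = -125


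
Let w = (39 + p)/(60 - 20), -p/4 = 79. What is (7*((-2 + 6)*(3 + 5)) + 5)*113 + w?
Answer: 1034803/40 ≈ 25870.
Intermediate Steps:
p = -316 (p = -4*79 = -316)
w = -277/40 (w = (39 - 316)/(60 - 20) = -277/40 ≈ -6.9250)
(7*((-2 + 6)*(3 + 5)) + 5)*113 + w = (7*((-2 + 6)*(3 + 5)) + 5)*113 - 277/40 = (7*(4*8) + 5)*113 - 277/40 = (7*32 + 5)*113 - 277/40 = (224 + 5)*113 - 277/40 = 229*113 - 277/40 = 25877 - 277/40 = 1034803/40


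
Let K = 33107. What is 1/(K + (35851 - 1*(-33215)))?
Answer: 1/102173 ≈ 9.7873e-6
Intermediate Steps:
1/(K + (35851 - 1*(-33215))) = 1/(33107 + (35851 - 1*(-33215))) = 1/(33107 + (35851 + 33215)) = 1/(33107 + 69066) = 1/102173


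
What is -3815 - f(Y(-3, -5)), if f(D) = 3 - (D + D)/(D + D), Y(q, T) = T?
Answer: -3817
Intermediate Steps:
f(D) = 2 (f(D) = 3 - 2*D/(2*D) = 3 - 2*D*1/(2*D) = 3 - 1*1 = 3 - 1 = 2)
-3815 - f(Y(-3, -5)) = -3815 - 1*2 = -3815 - 2 = -3817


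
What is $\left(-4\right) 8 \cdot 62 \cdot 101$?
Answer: $-200384$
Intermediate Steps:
$\left(-4\right) 8 \cdot 62 \cdot 101 = \left(-32\right) 62 \cdot 101 = \left(-1984\right) 101 = -200384$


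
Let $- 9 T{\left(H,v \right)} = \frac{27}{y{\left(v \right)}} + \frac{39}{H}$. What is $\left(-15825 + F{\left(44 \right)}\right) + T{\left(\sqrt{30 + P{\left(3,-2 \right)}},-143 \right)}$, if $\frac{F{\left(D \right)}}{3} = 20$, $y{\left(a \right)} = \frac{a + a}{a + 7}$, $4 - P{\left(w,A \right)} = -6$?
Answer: $- \frac{2254599}{143} - \frac{13 \sqrt{10}}{60} \approx -15767.0$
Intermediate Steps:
$P{\left(w,A \right)} = 10$ ($P{\left(w,A \right)} = 4 - -6 = 4 + 6 = 10$)
$y{\left(a \right)} = \frac{2 a}{7 + a}$
$F{\left(D \right)} = 60$ ($F{\left(D \right)} = 3 \cdot 20 = 60$)
$T{\left(H,v \right)} = - \frac{13}{3 H} - \frac{3 \left(7 + v\right)}{2 v}$ ($T{\left(H,v \right)} = - \frac{\frac{27}{2 v \frac{1}{7 + v}} + \frac{39}{H}}{9} = - \frac{27 \frac{7 + v}{2 v} + \frac{39}{H}}{9} = - \frac{\frac{27 \left(7 + v\right)}{2 v} + \frac{39}{H}}{9} = - \frac{\frac{39}{H} + \frac{27 \left(7 + v\right)}{2 v}}{9} = - \frac{13}{3 H} - \frac{3 \left(7 + v\right)}{2 v}$)
$\left(-15825 + F{\left(44 \right)}\right) + T{\left(\sqrt{30 + P{\left(3,-2 \right)}},-143 \right)} = \left(-15825 + 60\right) - \left(\frac{3}{2} - \frac{21}{286} + \frac{13}{3 \sqrt{30 + 10}}\right) = -15765 - \left(\frac{204}{143} + \frac{13 \frac{\sqrt{10}}{20}}{3}\right) = -15765 - \left(\frac{204}{143} + \frac{13}{3} \cdot \frac{1}{20} \sqrt{10}\right) = -15765 - \left(\frac{204}{143} + \frac{13 \sqrt{10}}{60}\right) = - \frac{2254599}{143} - \frac{13 \sqrt{10}}{60}$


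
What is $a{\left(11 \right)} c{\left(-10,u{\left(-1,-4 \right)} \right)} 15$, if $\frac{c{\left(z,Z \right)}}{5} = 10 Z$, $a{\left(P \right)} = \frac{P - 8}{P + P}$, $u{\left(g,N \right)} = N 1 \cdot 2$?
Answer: $- \frac{9000}{11} \approx -818.18$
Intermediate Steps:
$u{\left(g,N \right)} = 2 N$ ($u{\left(g,N \right)} = N 2 = 2 N$)
$a{\left(P \right)} = \frac{-8 + P}{2 P}$
$c{\left(z,Z \right)} = 50 Z$ ($c{\left(z,Z \right)} = 5 \cdot 10 Z = 50 Z$)
$a{\left(11 \right)} c{\left(-10,u{\left(-1,-4 \right)} \right)} 15 = \frac{-8 + 11}{2 \cdot 11} \cdot 50 \cdot 2 \left(-4\right) 15 = \frac{1}{2} \cdot \frac{1}{11} \cdot 3 \cdot 50 \left(-8\right) 15 = \frac{3}{22} \left(-400\right) 15 = \left(- \frac{600}{11}\right) 15 = - \frac{9000}{11}$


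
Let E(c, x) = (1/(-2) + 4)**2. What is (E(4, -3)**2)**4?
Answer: 33232930569601/65536 ≈ 5.0709e+8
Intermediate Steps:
E(c, x) = 49/4 (E(c, x) = (-1/2 + 4)**2 = (7/2)**2 = 49/4)
(E(4, -3)**2)**4 = ((49/4)**2)**4 = (2401/16)**4 = 33232930569601/65536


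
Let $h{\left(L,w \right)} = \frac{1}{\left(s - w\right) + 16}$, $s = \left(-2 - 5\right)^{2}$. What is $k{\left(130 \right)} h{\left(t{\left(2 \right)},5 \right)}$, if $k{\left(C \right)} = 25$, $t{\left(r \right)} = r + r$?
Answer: $\frac{5}{12} \approx 0.41667$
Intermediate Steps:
$t{\left(r \right)} = 2 r$
$s = 49$ ($s = \left(-7\right)^{2} = 49$)
$h{\left(L,w \right)} = \frac{1}{65 - w}$ ($h{\left(L,w \right)} = \frac{1}{\left(49 - w\right) + 16} = \frac{1}{65 - w}$)
$k{\left(130 \right)} h{\left(t{\left(2 \right)},5 \right)} = \frac{25}{65 - 5} = \frac{25}{60} = 25 \cdot \frac{1}{60} = \frac{5}{12}$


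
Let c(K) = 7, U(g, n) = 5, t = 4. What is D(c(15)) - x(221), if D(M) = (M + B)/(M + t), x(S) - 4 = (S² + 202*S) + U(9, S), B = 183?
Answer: -1028222/11 ≈ -93475.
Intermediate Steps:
x(S) = 9 + S² + 202*S (x(S) = 4 + ((S² + 202*S) + 5) = 4 + (5 + S² + 202*S) = 9 + S² + 202*S)
D(M) = (183 + M)/(4 + M) (D(M) = (M + 183)/(M + 4) = (183 + M)/(4 + M))
D(c(15)) - x(221) = (183 + 7)/(4 + 7) - (9 + 221² + 202*221) = 190/11 - (9 + 48841 + 44642) = (1/11)*190 - 1*93492 = 190/11 - 93492 = -1028222/11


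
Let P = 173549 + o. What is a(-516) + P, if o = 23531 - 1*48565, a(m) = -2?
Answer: 148513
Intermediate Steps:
o = -25034 (o = 23531 - 48565 = -25034)
P = 148515 (P = 173549 - 25034 = 148515)
a(-516) + P = -2 + 148515 = 148513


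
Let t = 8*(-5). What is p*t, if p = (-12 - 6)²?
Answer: -12960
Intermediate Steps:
t = -40
p = 324 (p = (-18)² = 324)
p*t = 324*(-40) = -12960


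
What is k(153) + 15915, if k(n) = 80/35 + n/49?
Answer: 780100/49 ≈ 15920.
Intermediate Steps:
k(n) = 16/7 + n/49 (k(n) = 80*(1/35) + n*(1/49) = 16/7 + n/49)
k(153) + 15915 = (16/7 + (1/49)*153) + 15915 = (16/7 + 153/49) + 15915 = 265/49 + 15915 = 780100/49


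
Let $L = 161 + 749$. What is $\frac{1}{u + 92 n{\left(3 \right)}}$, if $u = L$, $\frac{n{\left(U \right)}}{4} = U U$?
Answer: $\frac{1}{4222} \approx 0.00023685$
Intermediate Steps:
$n{\left(U \right)} = 4 U^{2}$ ($n{\left(U \right)} = 4 U U = 4 U^{2}$)
$L = 910$
$u = 910$
$\frac{1}{u + 92 n{\left(3 \right)}} = \frac{1}{910 + 92 \cdot 4 \cdot 3^{2}} = \frac{1}{910 + 92 \cdot 4 \cdot 9} = \frac{1}{910 + 92 \cdot 36} = \frac{1}{910 + 3312} = \frac{1}{4222}$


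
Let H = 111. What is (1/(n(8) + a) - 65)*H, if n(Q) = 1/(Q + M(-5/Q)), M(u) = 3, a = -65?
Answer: -1717577/238 ≈ -7216.7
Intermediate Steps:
n(Q) = 1/(3 + Q) (n(Q) = 1/(Q + 3) = 1/(3 + Q))
(1/(n(8) + a) - 65)*H = (1/(1/(3 + 8) - 65) - 65)*111 = (1/(1/11 - 65) - 65)*111 = (1/(-714/11) - 65)*111 = (-11/714 - 65)*111 = -46421/714*111 = -1717577/238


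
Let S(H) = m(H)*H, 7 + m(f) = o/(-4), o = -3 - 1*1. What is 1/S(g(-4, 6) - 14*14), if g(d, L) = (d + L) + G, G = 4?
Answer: 1/1140 ≈ 0.00087719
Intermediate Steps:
o = -4 (o = -3 - 1 = -4)
g(d, L) = 4 + L + d (g(d, L) = (d + L) + 4 = (L + d) + 4 = 4 + L + d)
m(f) = -6 (m(f) = -7 - 4/(-4) = -7 - 4*(-1/4) = -7 + 1 = -6)
S(H) = -6*H
1/S(g(-4, 6) - 14*14) = 1/(-6*((4 + 6 - 4) - 14*14)) = 1/(-6*(6 - 196)) = 1/(-6*(-190)) = 1/1140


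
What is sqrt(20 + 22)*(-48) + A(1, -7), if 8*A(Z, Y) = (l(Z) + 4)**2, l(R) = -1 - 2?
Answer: 1/8 - 48*sqrt(42) ≈ -310.95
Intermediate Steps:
l(R) = -3
A(Z, Y) = 1/8 (A(Z, Y) = (-3 + 4)**2/8 = (1/8)*1**2 = (1/8)*1 = 1/8)
sqrt(20 + 22)*(-48) + A(1, -7) = sqrt(20 + 22)*(-48) + 1/8 = sqrt(42)*(-48) + 1/8 = -48*sqrt(42) + 1/8 = 1/8 - 48*sqrt(42)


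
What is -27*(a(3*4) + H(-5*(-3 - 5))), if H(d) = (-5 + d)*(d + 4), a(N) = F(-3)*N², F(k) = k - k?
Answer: -41580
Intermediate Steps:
F(k) = 0
a(N) = 0 (a(N) = 0*N² = 0)
H(d) = (-5 + d)*(4 + d)
-27*(a(3*4) + H(-5*(-3 - 5))) = -27*(0 + (-20 + (-5*(-3 - 5))² - (-5)*(-3 - 5))) = -27*(0 + (-20 + (-5*(-8))² - (-5)*(-8))) = -27*(0 + (-20 + 40² - 1*40)) = -27*(0 + (-20 + 1600 - 40)) = -27*(0 + 1540) = -27*1540 = -41580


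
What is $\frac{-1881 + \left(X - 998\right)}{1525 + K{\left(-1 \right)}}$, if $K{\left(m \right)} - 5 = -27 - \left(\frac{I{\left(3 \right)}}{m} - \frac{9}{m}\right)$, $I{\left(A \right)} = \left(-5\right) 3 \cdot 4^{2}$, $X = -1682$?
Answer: $- \frac{4561}{1254} \approx -3.6372$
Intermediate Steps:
$I{\left(A \right)} = -240$ ($I{\left(A \right)} = \left(-15\right) 16 = -240$)
$K{\left(m \right)} = -22 + \frac{249}{m}$ ($K{\left(m \right)} = 5 - \left(27 - \frac{249}{m}\right) = -22 + \frac{249}{m}$)
$\frac{-1881 + \left(X - 998\right)}{1525 + K{\left(-1 \right)}} = \frac{-1881 - 2680}{1525 + \left(-22 + \frac{249}{-1}\right)} = \frac{-1881 - 2680}{1525 + \left(-22 + 249 \left(-1\right)\right)} = - \frac{4561}{1525 - 271} = - \frac{4561}{1254}$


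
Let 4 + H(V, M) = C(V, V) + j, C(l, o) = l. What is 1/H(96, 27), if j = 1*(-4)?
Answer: 1/88 ≈ 0.011364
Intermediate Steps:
j = -4
H(V, M) = -8 + V (H(V, M) = -4 + (V - 4) = -4 + (-4 + V) = -8 + V)
1/H(96, 27) = 1/(-8 + 96) = 1/88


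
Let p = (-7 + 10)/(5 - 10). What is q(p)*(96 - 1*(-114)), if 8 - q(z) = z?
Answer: 1806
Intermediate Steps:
p = -⅗ (p = 3/(-5) = 3*(-⅕) = -⅗ ≈ -0.60000)
q(z) = 8 - z
q(p)*(96 - 1*(-114)) = (8 - 1*(-⅗))*(96 - 1*(-114)) = (8 + ⅗)*(96 + 114) = (43/5)*210 = 1806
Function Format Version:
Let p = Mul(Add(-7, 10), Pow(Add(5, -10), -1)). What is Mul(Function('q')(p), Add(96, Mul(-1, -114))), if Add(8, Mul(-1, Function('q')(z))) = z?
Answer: 1806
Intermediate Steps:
p = Rational(-3, 5) (p = Mul(3, Pow(-5, -1)) = Mul(3, Rational(-1, 5)) = Rational(-3, 5) ≈ -0.60000)
Function('q')(z) = Add(8, Mul(-1, z))
Mul(Function('q')(p), Add(96, Mul(-1, -114))) = Mul(Add(8, Mul(-1, Rational(-3, 5))), Add(96, Mul(-1, -114))) = Mul(Add(8, Rational(3, 5)), Add(96, 114)) = Mul(Rational(43, 5), 210) = 1806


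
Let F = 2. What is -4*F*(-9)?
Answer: 72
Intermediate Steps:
-4*F*(-9) = -4*2*(-9) = -8*(-9) = 72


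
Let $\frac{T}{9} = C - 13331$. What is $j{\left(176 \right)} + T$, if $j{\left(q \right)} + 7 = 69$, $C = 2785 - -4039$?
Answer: $-58501$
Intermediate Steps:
$C = 6824$ ($C = 2785 + 4039 = 6824$)
$j{\left(q \right)} = 62$ ($j{\left(q \right)} = -7 + 69 = 62$)
$T = -58563$ ($T = 9 \left(6824 - 13331\right) = 9 \left(-6507\right) = -58563$)
$j{\left(176 \right)} + T = 62 - 58563 = -58501$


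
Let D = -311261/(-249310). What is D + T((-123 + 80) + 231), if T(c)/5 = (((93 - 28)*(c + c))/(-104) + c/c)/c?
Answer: -29146954/5858785 ≈ -4.9749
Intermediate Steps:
D = 311261/249310 (D = -311261*(-1/249310) = 311261/249310 ≈ 1.2485)
T(c) = 5*(1 - 5*c/4)/c (T(c) = 5*((((93 - 28)*(c + c))/(-104) + c/c)/c) = 5*(((65*(2*c))*(-1/104) + 1)/c) = 5*(((130*c)*(-1/104) + 1)/c) = 5*((-5*c/4 + 1)/c) = 5*((1 - 5*c/4)/c) = 5*(1 - 5*c/4)/c)
D + T((-123 + 80) + 231) = 311261/249310 + (-25/4 + 5/((-123 + 80) + 231)) = 311261/249310 + (-25/4 + 5/(-43 + 231)) = 311261/249310 + (-25/4 + 5/188) = 311261/249310 - 585/94 = -29146954/5858785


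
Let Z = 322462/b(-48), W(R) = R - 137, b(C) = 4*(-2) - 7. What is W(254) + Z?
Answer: -320707/15 ≈ -21380.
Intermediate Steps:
b(C) = -15 (b(C) = -8 - 7 = -15)
W(R) = -137 + R
Z = -322462/15 (Z = 322462/(-15) = 322462*(-1/15) = -322462/15 ≈ -21497.)
W(254) + Z = (-137 + 254) - 322462/15 = 117 - 322462/15 = -320707/15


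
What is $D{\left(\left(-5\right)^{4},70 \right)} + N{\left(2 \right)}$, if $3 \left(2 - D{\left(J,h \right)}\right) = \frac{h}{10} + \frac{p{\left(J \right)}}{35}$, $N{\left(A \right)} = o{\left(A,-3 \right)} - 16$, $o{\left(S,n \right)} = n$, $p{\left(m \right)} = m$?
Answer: $- \frac{177}{7} \approx -25.286$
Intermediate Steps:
$N{\left(A \right)} = -19$ ($N{\left(A \right)} = -3 - 16 = -19$)
$D{\left(J,h \right)} = 2 - \frac{h}{30} - \frac{J}{105}$ ($D{\left(J,h \right)} = 2 - \frac{\frac{h}{10} + \frac{J}{35}}{3} = 2 - \left(\frac{h}{30} + \frac{J}{105}\right) = 2 - \frac{h}{30} - \frac{J}{105}$)
$D{\left(\left(-5\right)^{4},70 \right)} + N{\left(2 \right)} = \left(2 - \frac{7}{3} - \frac{\left(-5\right)^{4}}{105}\right) - 19 = \left(2 - \frac{7}{3} - \frac{125}{21}\right) - 19 = - \frac{44}{7} - 19 = - \frac{177}{7}$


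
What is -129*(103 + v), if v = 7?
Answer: -14190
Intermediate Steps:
-129*(103 + v) = -129*(103 + 7) = -129*110 = -14190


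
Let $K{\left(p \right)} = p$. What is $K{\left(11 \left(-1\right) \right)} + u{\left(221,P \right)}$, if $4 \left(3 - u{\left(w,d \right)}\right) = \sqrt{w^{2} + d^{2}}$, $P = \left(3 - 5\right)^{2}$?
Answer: $-8 - \frac{\sqrt{48857}}{4} \approx -63.259$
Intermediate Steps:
$P = 4$ ($P = \left(-2\right)^{2} = 4$)
$u{\left(w,d \right)} = 3 - \frac{\sqrt{d^{2} + w^{2}}}{4}$ ($u{\left(w,d \right)} = 3 - \frac{\sqrt{w^{2} + d^{2}}}{4} = 3 - \frac{\sqrt{d^{2} + w^{2}}}{4}$)
$K{\left(11 \left(-1\right) \right)} + u{\left(221,P \right)} = 11 \left(-1\right) + \left(3 - \frac{\sqrt{4^{2} + 221^{2}}}{4}\right) = -11 + \left(3 - \frac{\sqrt{16 + 48841}}{4}\right) = -11 + \left(3 - \frac{\sqrt{48857}}{4}\right) = -8 - \frac{\sqrt{48857}}{4}$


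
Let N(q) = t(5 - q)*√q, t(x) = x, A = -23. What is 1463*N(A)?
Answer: 40964*I*√23 ≈ 1.9646e+5*I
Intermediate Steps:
N(q) = √q*(5 - q) (N(q) = (5 - q)*√q = √q*(5 - q))
1463*N(A) = 1463*(√(-23)*(5 - 1*(-23))) = 1463*((I*√23)*(5 + 23)) = 1463*((I*√23)*28) = 1463*(28*I*√23) = 40964*I*√23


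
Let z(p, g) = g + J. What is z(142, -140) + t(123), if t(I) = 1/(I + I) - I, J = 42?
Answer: -54365/246 ≈ -221.00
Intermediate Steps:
z(p, g) = 42 + g (z(p, g) = g + 42 = 42 + g)
t(I) = 1/(2*I) - I
z(142, -140) + t(123) = (42 - 140) + ((1/2)/123 - 1*123) = -98 + ((1/2)*(1/123) - 123) = -98 + (1/246 - 123) = -98 - 30257/246 = -54365/246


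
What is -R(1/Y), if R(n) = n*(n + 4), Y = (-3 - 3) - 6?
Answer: 47/144 ≈ 0.32639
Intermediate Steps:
Y = -12 (Y = -6 - 6 = -12)
R(n) = n*(4 + n)
-R(1/Y) = -(4 + 1/(-12))/(-12) = -(-1)*(4 - 1/12)/12 = -(-1)*47/(12*12) = -1*(-47/144) = 47/144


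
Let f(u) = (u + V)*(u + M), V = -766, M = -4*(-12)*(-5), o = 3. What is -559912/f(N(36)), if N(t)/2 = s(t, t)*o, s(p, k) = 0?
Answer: -69989/22980 ≈ -3.0456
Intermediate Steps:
M = -240 (M = 48*(-5) = -240)
N(t) = 0 (N(t) = 2*(0*3) = 2*0 = 0)
f(u) = (-766 + u)*(-240 + u) (f(u) = (u - 766)*(u - 240) = (-766 + u)*(-240 + u))
-559912/f(N(36)) = -559912/(183840 + 0² - 1006*0) = -559912/(183840 + 0 + 0) = -559912/183840 = -559912*1/183840 = -69989/22980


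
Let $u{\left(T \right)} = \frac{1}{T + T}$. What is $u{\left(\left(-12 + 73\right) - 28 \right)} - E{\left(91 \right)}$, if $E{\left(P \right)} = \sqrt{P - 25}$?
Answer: $\frac{1}{66} - \sqrt{66} \approx -8.1089$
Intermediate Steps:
$u{\left(T \right)} = \frac{1}{2 T}$
$E{\left(P \right)} = \sqrt{-25 + P}$
$u{\left(\left(-12 + 73\right) - 28 \right)} - E{\left(91 \right)} = \frac{1}{2 \left(\left(-12 + 73\right) - 28\right)} - \sqrt{-25 + 91} = \frac{1}{2 \left(61 - 28\right)} - \sqrt{66} = \frac{1}{2 \cdot 33} - \sqrt{66} = \frac{1}{2} \cdot \frac{1}{33} - \sqrt{66} = \frac{1}{66} - \sqrt{66}$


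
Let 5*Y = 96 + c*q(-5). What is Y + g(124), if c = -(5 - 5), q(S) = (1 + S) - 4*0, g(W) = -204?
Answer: -924/5 ≈ -184.80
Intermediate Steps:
q(S) = 1 + S (q(S) = (1 + S) + 0 = 1 + S)
c = 0 (c = -1*0 = 0)
Y = 96/5 (Y = (96 + 0*(1 - 5))/5 = (96 + 0*(-4))/5 = (96 + 0)/5 = (⅕)*96 = 96/5 ≈ 19.200)
Y + g(124) = 96/5 - 204 = -924/5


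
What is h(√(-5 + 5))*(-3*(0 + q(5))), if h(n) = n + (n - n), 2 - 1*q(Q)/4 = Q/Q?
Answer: 0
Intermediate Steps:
q(Q) = 4 (q(Q) = 8 - 4*Q/Q = 8 - 4*1 = 8 - 4 = 4)
h(n) = n (h(n) = n + 0 = n)
h(√(-5 + 5))*(-3*(0 + q(5))) = √(-5 + 5)*(-3*(0 + 4)) = √0*(-3*4) = 0*(-12) = 0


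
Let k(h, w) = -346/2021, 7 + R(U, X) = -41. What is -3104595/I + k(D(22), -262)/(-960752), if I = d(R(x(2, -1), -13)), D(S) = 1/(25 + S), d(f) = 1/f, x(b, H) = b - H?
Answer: 144675104972261933/970839896 ≈ 1.4902e+8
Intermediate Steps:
R(U, X) = -48 (R(U, X) = -7 - 41 = -48)
k(h, w) = -346/2021 (k(h, w) = -346*1/2021 = -346/2021)
I = -1/48 (I = 1/(-48) = -1/48 ≈ -0.020833)
-3104595/I + k(D(22), -262)/(-960752) = -3104595/(-1/48) - 346/2021/(-960752) = -3104595*(-48) - 346/2021*(-1/960752) = 149020560 + 173/970839896 = 144675104972261933/970839896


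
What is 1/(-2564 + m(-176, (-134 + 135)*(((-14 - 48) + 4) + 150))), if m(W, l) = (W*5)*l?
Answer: -1/83524 ≈ -1.1973e-5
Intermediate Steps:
m(W, l) = 5*W*l (m(W, l) = (5*W)*l = 5*W*l)
1/(-2564 + m(-176, (-134 + 135)*(((-14 - 48) + 4) + 150))) = 1/(-2564 + 5*(-176)*((-134 + 135)*(((-14 - 48) + 4) + 150))) = 1/(-2564 + 5*(-176)*(1*((-62 + 4) + 150))) = 1/(-2564 + 5*(-176)*(1*(-58 + 150))) = 1/(-2564 + 5*(-176)*(1*92)) = 1/(-2564 + 5*(-176)*92) = 1/(-2564 - 80960) = 1/(-83524) = -1/83524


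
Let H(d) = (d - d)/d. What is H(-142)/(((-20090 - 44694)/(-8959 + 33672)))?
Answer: 0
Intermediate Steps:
H(d) = 0 (H(d) = 0/d = 0)
H(-142)/(((-20090 - 44694)/(-8959 + 33672))) = 0/(((-20090 - 44694)/(-8959 + 33672))) = 0/((-64784/24713)) = 0/((-64784*1/24713)) = 0/(-64784/24713) = 0*(-24713/64784) = 0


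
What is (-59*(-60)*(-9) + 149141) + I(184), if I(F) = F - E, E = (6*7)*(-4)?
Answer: 117633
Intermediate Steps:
E = -168 (E = 42*(-4) = -168)
I(F) = 168 + F (I(F) = F - 1*(-168) = F + 168 = 168 + F)
(-59*(-60)*(-9) + 149141) + I(184) = (-59*(-60)*(-9) + 149141) + (168 + 184) = (3540*(-9) + 149141) + 352 = (-31860 + 149141) + 352 = 117281 + 352 = 117633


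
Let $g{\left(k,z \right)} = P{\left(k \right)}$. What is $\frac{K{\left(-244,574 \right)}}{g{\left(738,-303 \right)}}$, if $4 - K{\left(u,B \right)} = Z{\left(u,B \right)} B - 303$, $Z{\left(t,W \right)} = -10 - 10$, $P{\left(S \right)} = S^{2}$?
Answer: $\frac{3929}{181548} \approx 0.021642$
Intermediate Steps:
$Z{\left(t,W \right)} = -20$
$g{\left(k,z \right)} = k^{2}$
$K{\left(u,B \right)} = 307 + 20 B$ ($K{\left(u,B \right)} = 4 - \left(- 20 B - 303\right) = 4 - \left(-303 - 20 B\right) = 4 + \left(303 + 20 B\right) = 307 + 20 B$)
$\frac{K{\left(-244,574 \right)}}{g{\left(738,-303 \right)}} = \frac{307 + 20 \cdot 574}{738^{2}} = \frac{307 + 11480}{544644} = 11787 \cdot \frac{1}{544644} = \frac{3929}{181548}$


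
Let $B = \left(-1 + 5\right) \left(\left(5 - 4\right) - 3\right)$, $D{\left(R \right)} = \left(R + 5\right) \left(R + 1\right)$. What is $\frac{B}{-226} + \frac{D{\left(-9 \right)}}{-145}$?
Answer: $- \frac{3036}{16385} \approx -0.18529$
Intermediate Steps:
$D{\left(R \right)} = \left(1 + R\right) \left(5 + R\right)$ ($D{\left(R \right)} = \left(5 + R\right) \left(1 + R\right) = \left(1 + R\right) \left(5 + R\right)$)
$B = -8$ ($B = 4 \left(\left(5 - 4\right) - 3\right) = 4 \left(1 - 3\right) = 4 \left(-2\right) = -8$)
$\frac{B}{-226} + \frac{D{\left(-9 \right)}}{-145} = - \frac{8}{-226} + \frac{5 + \left(-9\right)^{2} + 6 \left(-9\right)}{-145} = \left(-8\right) \left(- \frac{1}{226}\right) + \left(5 + 81 - 54\right) \left(- \frac{1}{145}\right) = \frac{4}{113} + 32 \left(- \frac{1}{145}\right) = \frac{4}{113} - \frac{32}{145} = - \frac{3036}{16385}$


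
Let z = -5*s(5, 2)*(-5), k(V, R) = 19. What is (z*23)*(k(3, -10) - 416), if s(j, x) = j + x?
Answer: -1597925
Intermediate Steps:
z = 175 (z = -5*(5 + 2)*(-5) = -5*7*(-5) = -35*(-5) = 175)
(z*23)*(k(3, -10) - 416) = (175*23)*(19 - 416) = 4025*(-397) = -1597925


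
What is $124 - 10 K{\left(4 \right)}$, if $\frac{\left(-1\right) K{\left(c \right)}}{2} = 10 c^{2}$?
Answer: $3324$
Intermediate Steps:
$K{\left(c \right)} = - 20 c^{2}$ ($K{\left(c \right)} = - 2 \cdot 10 c^{2} = - 20 c^{2}$)
$124 - 10 K{\left(4 \right)} = 124 - 10 \left(- 20 \cdot 4^{2}\right) = 124 - 10 \left(\left(-20\right) 16\right) = 124 - -3200 = 124 + 3200 = 3324$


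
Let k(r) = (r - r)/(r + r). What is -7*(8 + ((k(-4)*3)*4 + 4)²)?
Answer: -168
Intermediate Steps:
k(r) = 0 (k(r) = 0/((2*r)) = 0*(1/(2*r)) = 0)
-7*(8 + ((k(-4)*3)*4 + 4)²) = -7*(8 + ((0*3)*4 + 4)²) = -7*(8 + (0*4 + 4)²) = -7*(8 + (0 + 4)²) = -7*(8 + 4²) = -7*(8 + 16) = -7*24 = -168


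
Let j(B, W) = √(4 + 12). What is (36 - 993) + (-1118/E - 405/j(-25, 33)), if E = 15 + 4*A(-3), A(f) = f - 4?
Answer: -3889/4 ≈ -972.25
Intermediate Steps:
A(f) = -4 + f
j(B, W) = 4 (j(B, W) = √16 = 4)
E = -13 (E = 15 + 4*(-4 - 3) = 15 + 4*(-7) = 15 - 28 = -13)
(36 - 993) + (-1118/E - 405/j(-25, 33)) = (36 - 993) + (-1118/(-13) - 405/4) = -957 + (-1118*(-1/13) - 405*¼) = -957 + (86 - 405/4) = -957 - 61/4 = -3889/4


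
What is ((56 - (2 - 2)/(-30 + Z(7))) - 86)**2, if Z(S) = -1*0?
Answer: 900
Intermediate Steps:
Z(S) = 0
((56 - (2 - 2)/(-30 + Z(7))) - 86)**2 = ((56 - (2 - 2)/(-30 + 0)) - 86)**2 = ((56 - 0/(-30)) - 86)**2 = ((56 - 0*(-1)/30) - 86)**2 = ((56 - 1*0) - 86)**2 = ((56 + 0) - 86)**2 = (56 - 86)**2 = (-30)**2 = 900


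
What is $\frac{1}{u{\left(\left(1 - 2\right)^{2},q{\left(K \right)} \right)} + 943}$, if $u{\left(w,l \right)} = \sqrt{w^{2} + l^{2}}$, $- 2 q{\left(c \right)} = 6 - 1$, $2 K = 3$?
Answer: $\frac{3772}{3556967} - \frac{2 \sqrt{29}}{3556967} \approx 0.0010574$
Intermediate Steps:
$K = \frac{3}{2}$ ($K = \frac{1}{2} \cdot 3 = \frac{3}{2} \approx 1.5$)
$q{\left(c \right)} = - \frac{5}{2}$ ($q{\left(c \right)} = - \frac{6 - 1}{2} = \left(- \frac{1}{2}\right) 5 = - \frac{5}{2}$)
$u{\left(w,l \right)} = \sqrt{l^{2} + w^{2}}$
$\frac{1}{u{\left(\left(1 - 2\right)^{2},q{\left(K \right)} \right)} + 943} = \frac{1}{\sqrt{\left(- \frac{5}{2}\right)^{2} + \left(\left(1 - 2\right)^{2}\right)^{2}} + 943} = \frac{1}{\sqrt{\frac{25}{4} + \left(\left(-1\right)^{2}\right)^{2}} + 943} = \frac{1}{\sqrt{\frac{25}{4} + 1^{2}} + 943} = \frac{1}{\sqrt{\frac{25}{4} + 1} + 943} = \frac{1}{\sqrt{\frac{29}{4}} + 943} = \frac{1}{\frac{\sqrt{29}}{2} + 943} = \frac{1}{943 + \frac{\sqrt{29}}{2}}$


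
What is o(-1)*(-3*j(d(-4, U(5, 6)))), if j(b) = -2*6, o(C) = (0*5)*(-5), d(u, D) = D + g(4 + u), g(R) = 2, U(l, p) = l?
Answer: 0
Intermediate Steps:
d(u, D) = 2 + D (d(u, D) = D + 2 = 2 + D)
o(C) = 0 (o(C) = 0*(-5) = 0)
j(b) = -12
o(-1)*(-3*j(d(-4, U(5, 6)))) = 0*(-3*(-12)) = 0*36 = 0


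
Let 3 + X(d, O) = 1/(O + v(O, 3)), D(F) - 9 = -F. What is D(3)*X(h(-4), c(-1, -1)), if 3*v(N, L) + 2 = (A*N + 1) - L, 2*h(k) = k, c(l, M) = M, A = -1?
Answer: -21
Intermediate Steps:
D(F) = 9 - F
h(k) = k/2
v(N, L) = -⅓ - L/3 - N/3 (v(N, L) = -⅔ + ((-N + 1) - L)/3 = -⅔ + ((1 - N) - L)/3 = -⅔ + (1 - L - N)/3 = -⅔ + (⅓ - L/3 - N/3) = -⅓ - L/3 - N/3)
X(d, O) = -3 + 1/(-4/3 + 2*O/3) (X(d, O) = -3 + 1/(O + (-⅓ - ⅓*3 - O/3)) = -3 + 1/(O + (-⅓ - 1 - O/3)) = -3 + 1/(O + (-4/3 - O/3)) = -3 + 1/(-4/3 + 2*O/3))
D(3)*X(h(-4), c(-1, -1)) = (9 - 1*3)*(3*(5 - 2*(-1))/(2*(-2 - 1))) = (9 - 3)*((3/2)*(5 + 2)/(-3)) = 6*((3/2)*(-⅓)*7) = 6*(-7/2) = -21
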